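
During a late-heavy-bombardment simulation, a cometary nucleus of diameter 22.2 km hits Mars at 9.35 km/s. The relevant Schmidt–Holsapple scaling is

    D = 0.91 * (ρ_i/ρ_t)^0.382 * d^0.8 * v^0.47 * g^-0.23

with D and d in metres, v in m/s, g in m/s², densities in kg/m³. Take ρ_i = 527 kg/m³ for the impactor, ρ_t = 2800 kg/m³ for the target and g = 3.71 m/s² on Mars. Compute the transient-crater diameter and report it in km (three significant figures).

D ≈ 78.4 km

In SI units: d = 22200 m, v = 9350 m/s.
(ρ_i/ρ_t)^0.382 = (527/2800)^0.382 = 0.5283
d^0.8 = 22200^0.8 = 3000
v^0.47 = 9350^0.47 = 73.50
g^-0.23 = 3.71^-0.23 = 0.7397
D = 0.91 × 0.5283 × 3000 × 73.50 × 0.7397 = 78413 m
   = 78.41 km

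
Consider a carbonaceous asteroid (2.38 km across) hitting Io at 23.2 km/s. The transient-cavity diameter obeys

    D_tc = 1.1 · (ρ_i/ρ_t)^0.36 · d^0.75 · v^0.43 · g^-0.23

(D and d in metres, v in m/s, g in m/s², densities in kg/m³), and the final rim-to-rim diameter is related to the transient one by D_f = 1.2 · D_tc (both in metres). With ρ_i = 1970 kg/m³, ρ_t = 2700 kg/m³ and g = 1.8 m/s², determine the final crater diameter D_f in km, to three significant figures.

In SI: d = 2380 m, v = 23200 m/s.
(ρ_i/ρ_t)^0.36 = (1970/2700)^0.36 = 0.8927
d^0.75 = 2380^0.75 = 340.7
v^0.43 = 23200^0.43 = 75.36
g^-0.23 = 1.8^-0.23 = 0.8735
D_tc = 1.1 × 0.8927 × 340.7 × 75.36 × 0.8735 = 22020 m
D_f = 1.2 × 22020 = 26424 m
     = 26.42 km

D_f ≈ 26.4 km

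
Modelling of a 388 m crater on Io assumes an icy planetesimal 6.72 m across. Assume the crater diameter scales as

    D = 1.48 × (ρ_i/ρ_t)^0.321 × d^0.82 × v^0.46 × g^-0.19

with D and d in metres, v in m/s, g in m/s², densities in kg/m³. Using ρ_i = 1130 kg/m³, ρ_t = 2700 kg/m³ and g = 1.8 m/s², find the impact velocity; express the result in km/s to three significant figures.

Rearranging for v: v = [D / (1.48 · (1130/2700)^0.321 · 6.72^0.82 · 1.8^-0.19)]^(1/0.46).
(1130/2700)^0.321 = 0.7561
6.72^0.82 = 4.769
1.8^-0.19 = 0.8943
Denominator = 1.48 × 0.7561 × 4.769 × 0.8943 = 4.773
D / 4.773 = 388 / 4.773 = 81.29
v = 81.29^(1/0.46) = 81.29^2.1739 = 14198 m/s

v ≈ 14.2 km/s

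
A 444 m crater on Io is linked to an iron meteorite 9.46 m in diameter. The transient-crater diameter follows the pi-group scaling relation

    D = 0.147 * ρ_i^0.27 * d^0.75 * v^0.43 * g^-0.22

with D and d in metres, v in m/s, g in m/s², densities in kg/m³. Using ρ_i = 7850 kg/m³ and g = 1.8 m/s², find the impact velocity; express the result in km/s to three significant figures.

v ≈ 11.9 km/s

Rearranging for v: v = [D / (0.147 · 7850^0.27 · 9.46^0.75 · 1.8^-0.22)]^(1/0.43).
7850^0.27 = 11.26
9.46^0.75 = 5.394
1.8^-0.22 = 0.8787
Denominator = 0.147 × 11.26 × 5.394 × 0.8787 = 7.845
D / 7.845 = 444 / 7.845 = 56.60
v = 56.60^(1/0.43) = 56.60^2.3256 = 11922 m/s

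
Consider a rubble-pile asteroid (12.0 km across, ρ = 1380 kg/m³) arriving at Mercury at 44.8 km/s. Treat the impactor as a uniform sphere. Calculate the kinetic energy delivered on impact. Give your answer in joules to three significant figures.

d = 12000 m; v = 44800 m/s.
Mass m = (π/6) ρ d³ = (π/6) × 1380 × (12000)³ = 1.249 × 10^15 kg
E = ½ m v² = 0.5 × 1.249 × 10^15 × (44800)² = 1.253 × 10^24 J

E ≈ 1.25 × 10^24 J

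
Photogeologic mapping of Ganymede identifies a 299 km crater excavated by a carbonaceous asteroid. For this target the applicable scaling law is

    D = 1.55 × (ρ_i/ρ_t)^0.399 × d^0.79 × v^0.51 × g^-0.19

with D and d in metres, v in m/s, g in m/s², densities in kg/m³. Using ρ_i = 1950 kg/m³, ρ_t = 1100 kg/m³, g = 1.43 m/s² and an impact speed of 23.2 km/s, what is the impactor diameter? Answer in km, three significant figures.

Rearranging for d: d = [D / (1.55 · (1950/1100)^0.399 · 23200^0.51 · 1.43^-0.19)]^(1/0.79).
D = 299000 m.
(1950/1100)^0.399 = 1.257
23200^0.51 = 168.4
1.43^-0.19 = 0.9343
Denominator = 1.55 × 1.257 × 168.4 × 0.9343 = 306.5
D / 306.5 = 299000 / 306.5 = 975.5
d = 975.5^(1/0.79) = 975.5^1.2658 = 6078 m

d ≈ 6.08 km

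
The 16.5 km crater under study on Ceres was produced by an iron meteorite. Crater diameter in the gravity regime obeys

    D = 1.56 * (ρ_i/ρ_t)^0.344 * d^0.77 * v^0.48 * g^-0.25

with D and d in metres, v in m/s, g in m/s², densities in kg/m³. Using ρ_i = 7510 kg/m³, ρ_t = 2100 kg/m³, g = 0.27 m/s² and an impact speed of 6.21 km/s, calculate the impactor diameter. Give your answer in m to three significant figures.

Rearranging for d: d = [D / (1.56 · (7510/2100)^0.344 · 6210^0.48 · 0.27^-0.25)]^(1/0.77).
D = 16500 m.
(7510/2100)^0.344 = 1.550
6210^0.48 = 66.17
0.27^-0.25 = 1.387
Denominator = 1.56 × 1.550 × 66.17 × 1.387 = 221.9
D / 221.9 = 16500 / 221.9 = 74.36
d = 74.36^(1/0.77) = 74.36^1.2987 = 269.3 m

d ≈ 269 m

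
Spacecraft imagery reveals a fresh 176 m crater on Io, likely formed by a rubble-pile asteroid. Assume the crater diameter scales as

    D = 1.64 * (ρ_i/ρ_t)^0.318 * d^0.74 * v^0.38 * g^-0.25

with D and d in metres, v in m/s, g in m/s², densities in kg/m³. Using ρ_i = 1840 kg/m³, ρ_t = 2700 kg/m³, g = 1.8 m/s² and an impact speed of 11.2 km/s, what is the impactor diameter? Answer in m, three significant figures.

Rearranging for d: d = [D / (1.64 · (1840/2700)^0.318 · 11200^0.38 · 1.8^-0.25)]^(1/0.74).
(1840/2700)^0.318 = 0.8852
11200^0.38 = 34.57
1.8^-0.25 = 0.8633
Denominator = 1.64 × 0.8852 × 34.57 × 0.8633 = 43.33
D / 43.33 = 176 / 43.33 = 4.062
d = 4.062^(1/0.74) = 4.062^1.3514 = 6.647 m

d ≈ 6.65 m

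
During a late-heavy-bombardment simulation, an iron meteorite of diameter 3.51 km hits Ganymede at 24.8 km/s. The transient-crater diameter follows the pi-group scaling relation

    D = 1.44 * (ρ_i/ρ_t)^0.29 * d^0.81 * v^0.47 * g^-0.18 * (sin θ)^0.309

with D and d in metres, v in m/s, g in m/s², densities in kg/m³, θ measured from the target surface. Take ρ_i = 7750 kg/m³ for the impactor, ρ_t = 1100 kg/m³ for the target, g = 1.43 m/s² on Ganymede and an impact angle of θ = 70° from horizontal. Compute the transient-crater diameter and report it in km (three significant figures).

In SI units: d = 3510 m, v = 24800 m/s.
(ρ_i/ρ_t)^0.29 = (7750/1100)^0.29 = 1.762
d^0.81 = 3510^0.81 = 744.2
v^0.47 = 24800^0.47 = 116.2
g^-0.18 = 1.43^-0.18 = 0.9376
(sin 70°)^0.309 = 0.9397^0.309 = 0.9810
D = 1.44 × 1.762 × 744.2 × 116.2 × 0.9376 × 0.9810 = 2.018 × 10^5 m
   = 201.8 km

D ≈ 202 km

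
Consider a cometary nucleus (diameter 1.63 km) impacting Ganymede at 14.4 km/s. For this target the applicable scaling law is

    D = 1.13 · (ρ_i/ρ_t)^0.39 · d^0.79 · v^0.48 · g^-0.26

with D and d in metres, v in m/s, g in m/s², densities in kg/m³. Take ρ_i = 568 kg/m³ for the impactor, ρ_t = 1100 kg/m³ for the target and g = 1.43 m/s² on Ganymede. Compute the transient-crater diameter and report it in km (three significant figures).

In SI units: d = 1630 m, v = 14400 m/s.
(ρ_i/ρ_t)^0.39 = (568/1100)^0.39 = 0.7728
d^0.79 = 1630^0.79 = 344.8
v^0.48 = 14400^0.48 = 99.09
g^-0.26 = 1.43^-0.26 = 0.9112
D = 1.13 × 0.7728 × 344.8 × 99.09 × 0.9112 = 27187 m
   = 27.19 km

D ≈ 27.2 km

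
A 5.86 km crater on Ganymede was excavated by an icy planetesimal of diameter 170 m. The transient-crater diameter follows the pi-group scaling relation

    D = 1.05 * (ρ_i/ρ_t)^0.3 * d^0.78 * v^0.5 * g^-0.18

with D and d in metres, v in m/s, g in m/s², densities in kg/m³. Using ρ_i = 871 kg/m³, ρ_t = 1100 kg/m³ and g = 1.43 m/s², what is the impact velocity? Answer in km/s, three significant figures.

v ≈ 13.5 km/s

Rearranging for v: v = [D / (1.05 · (871/1100)^0.3 · 170^0.78 · 1.43^-0.18)]^(1/0.5).
D = 5860 m.
(871/1100)^0.3 = 0.9324
170^0.78 = 54.92
1.43^-0.18 = 0.9376
Denominator = 1.05 × 0.9324 × 54.92 × 0.9376 = 50.41
D / 50.41 = 5860 / 50.41 = 116.2
v = 116.2^(1/0.5) = 116.2^2 = 13502 m/s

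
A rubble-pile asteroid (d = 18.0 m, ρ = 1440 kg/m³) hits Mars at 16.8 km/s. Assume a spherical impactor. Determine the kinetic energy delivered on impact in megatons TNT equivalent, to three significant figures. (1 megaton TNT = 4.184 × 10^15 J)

E ≈ 0.148 Mt TNT

v = 16800 m/s.
Mass m = (π/6) ρ d³ = (π/6) × 1440 × (18)³ = 4.397 × 10^6 kg
E = ½ m v² = 0.5 × 4.397 × 10^6 × (16800)² = 6.205 × 10^14 J
   = 6.205 × 10^14 / 4.184×10^15 = 0.1483 Mt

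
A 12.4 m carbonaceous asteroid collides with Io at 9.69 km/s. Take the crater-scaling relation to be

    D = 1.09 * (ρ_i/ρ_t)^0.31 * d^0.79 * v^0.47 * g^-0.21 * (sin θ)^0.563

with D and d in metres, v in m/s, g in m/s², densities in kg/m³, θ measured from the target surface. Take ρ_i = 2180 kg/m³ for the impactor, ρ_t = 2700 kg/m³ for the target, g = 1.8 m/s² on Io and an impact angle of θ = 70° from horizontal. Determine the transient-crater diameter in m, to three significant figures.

In SI units: v = 9690 m/s.
(ρ_i/ρ_t)^0.31 = (2180/2700)^0.31 = 0.9358
d^0.79 = 12.4^0.79 = 7.308
v^0.47 = 9690^0.47 = 74.74
g^-0.21 = 1.8^-0.21 = 0.8839
(sin 70°)^0.563 = 0.9397^0.563 = 0.9656
D = 1.09 × 0.9358 × 7.308 × 74.74 × 0.8839 × 0.9656 = 475.5 m

D ≈ 476 m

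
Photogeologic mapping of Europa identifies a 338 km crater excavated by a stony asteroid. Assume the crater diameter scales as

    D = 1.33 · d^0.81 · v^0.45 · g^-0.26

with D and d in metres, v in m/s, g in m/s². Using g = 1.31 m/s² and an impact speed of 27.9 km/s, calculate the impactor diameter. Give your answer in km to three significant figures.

Rearranging for d: d = [D / (1.33 · 27900^0.45 · 1.31^-0.26)]^(1/0.81).
D = 338000 m.
27900^0.45 = 100.1
1.31^-0.26 = 0.9322
Denominator = 1.33 × 100.1 × 0.9322 = 124.1
D / 124.1 = 338000 / 124.1 = 2724
d = 2724^(1/0.81) = 2724^1.2346 = 17422 m

d ≈ 17.4 km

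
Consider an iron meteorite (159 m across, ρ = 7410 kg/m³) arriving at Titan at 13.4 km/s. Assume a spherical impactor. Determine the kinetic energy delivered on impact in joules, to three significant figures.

v = 13400 m/s.
Mass m = (π/6) ρ d³ = (π/6) × 7410 × (159)³ = 1.560 × 10^10 kg
E = ½ m v² = 0.5 × 1.560 × 10^10 × (13400)² = 1.401 × 10^18 J

E ≈ 1.40 × 10^18 J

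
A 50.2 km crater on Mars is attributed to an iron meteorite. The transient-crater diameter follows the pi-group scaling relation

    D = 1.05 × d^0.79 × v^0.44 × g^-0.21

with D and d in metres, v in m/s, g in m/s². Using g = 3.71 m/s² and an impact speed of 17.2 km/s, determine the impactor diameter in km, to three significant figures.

Rearranging for d: d = [D / (1.05 · 17200^0.44 · 3.71^-0.21)]^(1/0.79).
D = 50200 m.
17200^0.44 = 73.05
3.71^-0.21 = 0.7593
Denominator = 1.05 × 73.05 × 0.7593 = 58.24
D / 58.24 = 50200 / 58.24 = 862.0
d = 862.0^(1/0.79) = 862.0^1.2658 = 5197 m

d ≈ 5.20 km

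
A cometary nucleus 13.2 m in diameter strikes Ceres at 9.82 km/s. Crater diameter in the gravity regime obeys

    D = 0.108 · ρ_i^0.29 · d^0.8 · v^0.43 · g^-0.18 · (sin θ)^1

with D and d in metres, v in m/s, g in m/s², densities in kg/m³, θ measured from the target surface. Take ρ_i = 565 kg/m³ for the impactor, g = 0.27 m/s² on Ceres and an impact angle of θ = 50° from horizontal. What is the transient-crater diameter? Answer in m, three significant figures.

D ≈ 270 m

In SI units: v = 9820 m/s.
ρ_i^0.29 = 565^0.29 = 6.282
d^0.8 = 13.2^0.8 = 7.879
v^0.43 = 9820^0.43 = 52.07
g^-0.18 = 0.27^-0.18 = 1.266
(sin 50°)^1 = 0.7660^1 = 0.7660
D = 0.108 × 6.282 × 7.879 × 52.07 × 1.266 × 0.7660 = 269.9 m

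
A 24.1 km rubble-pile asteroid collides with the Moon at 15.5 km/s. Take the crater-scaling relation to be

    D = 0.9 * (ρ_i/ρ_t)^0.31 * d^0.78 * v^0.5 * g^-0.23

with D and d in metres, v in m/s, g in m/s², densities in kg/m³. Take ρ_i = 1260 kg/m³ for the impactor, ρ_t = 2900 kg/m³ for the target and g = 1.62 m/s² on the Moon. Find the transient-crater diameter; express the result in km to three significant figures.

In SI units: d = 24100 m, v = 15500 m/s.
(ρ_i/ρ_t)^0.31 = (1260/2900)^0.31 = 0.7723
d^0.78 = 24100^0.78 = 2618
v^0.5 = 15500^0.5 = 124.5
g^-0.23 = 1.62^-0.23 = 0.8950
D = 0.9 × 0.7723 × 2618 × 124.5 × 0.8950 = 2.028 × 10^5 m
   = 202.8 km

D ≈ 203 km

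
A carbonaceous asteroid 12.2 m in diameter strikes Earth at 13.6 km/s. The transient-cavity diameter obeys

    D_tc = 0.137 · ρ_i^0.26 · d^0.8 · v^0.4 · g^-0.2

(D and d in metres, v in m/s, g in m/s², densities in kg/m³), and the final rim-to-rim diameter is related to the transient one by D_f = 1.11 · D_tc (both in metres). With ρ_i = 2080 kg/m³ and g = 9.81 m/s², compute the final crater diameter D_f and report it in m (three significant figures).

D_f ≈ 234 m

v = 13600 m/s.
ρ_i^0.26 = 2080^0.26 = 7.289
d^0.8 = 12.2^0.8 = 7.398
v^0.4 = 13600^0.4 = 45.02
g^-0.2 = 9.81^-0.2 = 0.6334
D_tc = 0.137 × 7.289 × 7.398 × 45.02 × 0.6334 = 210.7 m
D_f = 1.11 × 210.7 = 233.9 m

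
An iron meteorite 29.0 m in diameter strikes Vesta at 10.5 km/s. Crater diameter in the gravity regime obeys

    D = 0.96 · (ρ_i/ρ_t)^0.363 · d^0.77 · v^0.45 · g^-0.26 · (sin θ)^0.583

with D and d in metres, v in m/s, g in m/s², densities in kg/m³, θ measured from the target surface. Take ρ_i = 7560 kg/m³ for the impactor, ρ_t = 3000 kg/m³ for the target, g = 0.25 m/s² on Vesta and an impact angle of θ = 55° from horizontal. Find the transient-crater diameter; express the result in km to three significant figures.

D ≈ 1.48 km

In SI units: v = 10500 m/s.
(ρ_i/ρ_t)^0.363 = (7560/3000)^0.363 = 1.399
d^0.77 = 29^0.77 = 13.37
v^0.45 = 10500^0.45 = 64.50
g^-0.26 = 0.25^-0.26 = 1.434
(sin 55°)^0.583 = 0.8192^0.583 = 0.8902
D = 0.96 × 1.399 × 13.37 × 64.50 × 1.434 × 0.8902 = 1478 m
   = 1.478 km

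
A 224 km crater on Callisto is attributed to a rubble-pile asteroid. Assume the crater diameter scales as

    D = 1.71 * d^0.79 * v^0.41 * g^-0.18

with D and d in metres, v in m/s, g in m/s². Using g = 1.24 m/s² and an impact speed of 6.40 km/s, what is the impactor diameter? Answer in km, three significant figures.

d ≈ 33.4 km

Rearranging for d: d = [D / (1.71 · 6400^0.41 · 1.24^-0.18)]^(1/0.79).
D = 224000 m.
6400^0.41 = 36.35
1.24^-0.18 = 0.9620
Denominator = 1.71 × 36.35 × 0.9620 = 59.80
D / 59.80 = 224000 / 59.80 = 3746
d = 3746^(1/0.79) = 3746^1.2658 = 33375 m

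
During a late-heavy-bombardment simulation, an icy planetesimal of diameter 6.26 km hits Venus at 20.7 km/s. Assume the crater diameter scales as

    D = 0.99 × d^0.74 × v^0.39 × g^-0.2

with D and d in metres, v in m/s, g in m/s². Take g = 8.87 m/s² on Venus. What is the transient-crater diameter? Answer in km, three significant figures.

In SI units: d = 6260 m, v = 20700 m/s.
d^0.74 = 6260^0.74 = 644.9
v^0.39 = 20700^0.39 = 48.22
g^-0.2 = 8.87^-0.2 = 0.6463
D = 0.99 × 644.9 × 48.22 × 0.6463 = 19897 m
   = 19.90 km

D ≈ 19.9 km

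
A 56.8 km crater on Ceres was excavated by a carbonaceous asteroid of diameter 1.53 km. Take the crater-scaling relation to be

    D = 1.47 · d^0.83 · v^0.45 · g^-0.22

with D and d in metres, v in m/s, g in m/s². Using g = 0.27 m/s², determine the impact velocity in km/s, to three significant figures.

Rearranging for v: v = [D / (1.47 · 1530^0.83 · 0.27^-0.22)]^(1/0.45).
D = 56800 m.
1530^0.83 = 439.8
0.27^-0.22 = 1.334
Denominator = 1.47 × 439.8 × 1.334 = 862.4
D / 862.4 = 56800 / 862.4 = 65.86
v = 65.86^(1/0.45) = 65.86^2.2222 = 10999 m/s

v ≈ 11.0 km/s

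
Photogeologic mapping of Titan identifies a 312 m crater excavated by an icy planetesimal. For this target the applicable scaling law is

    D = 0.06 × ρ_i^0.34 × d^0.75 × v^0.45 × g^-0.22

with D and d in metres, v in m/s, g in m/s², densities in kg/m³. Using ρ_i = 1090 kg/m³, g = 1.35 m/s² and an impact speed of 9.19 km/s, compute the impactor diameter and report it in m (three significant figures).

d ≈ 17.3 m

Rearranging for d: d = [D / (0.06 · 1090^0.34 · 9190^0.45 · 1.35^-0.22)]^(1/0.75).
1090^0.34 = 10.78
9190^0.45 = 60.74
1.35^-0.22 = 0.9361
Denominator = 0.06 × 10.78 × 60.74 × 0.9361 = 36.78
D / 36.78 = 312 / 36.78 = 8.483
d = 8.483^(1/0.75) = 8.483^1.3333 = 17.30 m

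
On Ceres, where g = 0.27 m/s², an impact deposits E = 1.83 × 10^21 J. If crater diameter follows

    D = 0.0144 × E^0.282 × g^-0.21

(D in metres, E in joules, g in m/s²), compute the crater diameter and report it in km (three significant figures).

D ≈ 18.8 km

E^0.282 = (1.83 × 10^21)^0.282 = 9.909 × 10^5
g^-0.21 = 0.27^-0.21 = 1.316
D = 0.0144 × 9.909 × 10^5 × 1.316 = 18778 m
   = 18.78 km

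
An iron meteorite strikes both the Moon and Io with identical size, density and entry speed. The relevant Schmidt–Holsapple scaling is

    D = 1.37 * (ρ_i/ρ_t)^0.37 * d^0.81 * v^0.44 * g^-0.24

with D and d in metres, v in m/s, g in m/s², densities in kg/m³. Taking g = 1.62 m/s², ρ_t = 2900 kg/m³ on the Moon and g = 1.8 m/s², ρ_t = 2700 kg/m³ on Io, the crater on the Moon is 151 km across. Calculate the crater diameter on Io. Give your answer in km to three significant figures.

The impactor-only factors (d, v, ρ_i) cancel in the ratio, leaving D_Io/D_Moon = (g_Io/g_Moon)^-0.24 · (ρ_t,Moon/ρ_t,Io)^0.37.
(1.8/1.62)^-0.24 = 1.111^-0.24 = 0.9751
(2900/2700)^0.37 = 1.074^0.37 = 1.027
Ratio = 0.9751 × 1.027 = 1.001
D_Io = 1.001 × 151 km = 151 km

D ≈ 151 km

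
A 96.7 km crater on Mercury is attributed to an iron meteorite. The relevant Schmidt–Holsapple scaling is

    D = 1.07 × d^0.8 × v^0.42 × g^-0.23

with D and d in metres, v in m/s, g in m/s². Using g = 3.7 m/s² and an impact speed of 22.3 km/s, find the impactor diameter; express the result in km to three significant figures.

d ≈ 11.9 km

Rearranging for d: d = [D / (1.07 · 22300^0.42 · 3.7^-0.23)]^(1/0.8).
D = 96700 m.
22300^0.42 = 67.03
3.7^-0.23 = 0.7401
Denominator = 1.07 × 67.03 × 0.7401 = 53.08
D / 53.08 = 96700 / 53.08 = 1822
d = 1822^(1/0.8) = 1822^1.25 = 11904 m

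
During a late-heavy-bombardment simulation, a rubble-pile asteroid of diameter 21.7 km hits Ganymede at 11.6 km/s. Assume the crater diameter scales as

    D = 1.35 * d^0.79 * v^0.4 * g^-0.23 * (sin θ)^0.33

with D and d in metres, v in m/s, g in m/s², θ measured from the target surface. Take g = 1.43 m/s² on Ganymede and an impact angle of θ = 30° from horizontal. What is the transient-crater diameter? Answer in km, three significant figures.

D ≈ 111 km

In SI units: d = 21700 m, v = 11600 m/s.
d^0.79 = 21700^0.79 = 2666
v^0.4 = 11600^0.4 = 42.25
g^-0.23 = 1.43^-0.23 = 0.9210
(sin 30°)^0.33 = 0.5000^0.33 = 0.7955
D = 1.35 × 2666 × 42.25 × 0.9210 × 0.7955 = 1.114 × 10^5 m
   = 111.4 km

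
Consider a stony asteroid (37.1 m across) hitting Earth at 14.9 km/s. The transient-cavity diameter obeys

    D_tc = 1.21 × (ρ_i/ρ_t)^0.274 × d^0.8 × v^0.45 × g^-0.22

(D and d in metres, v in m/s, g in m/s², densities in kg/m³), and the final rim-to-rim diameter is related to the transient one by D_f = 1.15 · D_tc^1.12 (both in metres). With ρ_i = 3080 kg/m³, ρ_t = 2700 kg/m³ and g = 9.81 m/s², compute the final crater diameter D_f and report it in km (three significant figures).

v = 14900 m/s.
(ρ_i/ρ_t)^0.274 = (3080/2700)^0.274 = 1.037
d^0.8 = 37.1^0.8 = 18.01
v^0.45 = 14900^0.45 = 75.50
g^-0.22 = 9.81^-0.22 = 0.6051
D_tc = 1.21 × 1.037 × 18.01 × 75.50 × 0.6051 = 1032 m
D_f = 1.15 × (1032)^1.12 = 2729 m
     = 2.729 km

D_f ≈ 2.73 km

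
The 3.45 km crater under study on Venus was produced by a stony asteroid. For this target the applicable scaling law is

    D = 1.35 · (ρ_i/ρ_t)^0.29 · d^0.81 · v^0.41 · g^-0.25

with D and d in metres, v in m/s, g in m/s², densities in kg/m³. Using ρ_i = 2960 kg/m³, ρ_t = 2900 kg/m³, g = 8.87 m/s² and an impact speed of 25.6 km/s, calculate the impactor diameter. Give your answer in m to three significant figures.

d ≈ 184 m

Rearranging for d: d = [D / (1.35 · (2960/2900)^0.29 · 25600^0.41 · 8.87^-0.25)]^(1/0.81).
D = 3450 m.
(2960/2900)^0.29 = 1.006
25600^0.41 = 64.18
8.87^-0.25 = 0.5795
Denominator = 1.35 × 1.006 × 64.18 × 0.5795 = 50.51
D / 50.51 = 3450 / 50.51 = 68.30
d = 68.30^(1/0.81) = 68.30^1.2346 = 184.0 m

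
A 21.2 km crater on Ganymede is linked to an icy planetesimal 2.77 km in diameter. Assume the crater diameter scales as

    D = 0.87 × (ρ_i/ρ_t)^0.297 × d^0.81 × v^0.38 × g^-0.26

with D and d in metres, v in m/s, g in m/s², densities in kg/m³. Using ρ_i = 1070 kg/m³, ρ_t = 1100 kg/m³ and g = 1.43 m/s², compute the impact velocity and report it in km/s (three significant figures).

v ≈ 21.0 km/s

Rearranging for v: v = [D / (0.87 · (1070/1100)^0.297 · 2770^0.81 · 1.43^-0.26)]^(1/0.38).
D = 21200 m.
(1070/1100)^0.297 = 0.9918
2770^0.81 = 614.3
1.43^-0.26 = 0.9112
Denominator = 0.87 × 0.9918 × 614.3 × 0.9112 = 483.0
D / 483.0 = 21200 / 483.0 = 43.89
v = 43.89^(1/0.38) = 43.89^2.6316 = 20992 m/s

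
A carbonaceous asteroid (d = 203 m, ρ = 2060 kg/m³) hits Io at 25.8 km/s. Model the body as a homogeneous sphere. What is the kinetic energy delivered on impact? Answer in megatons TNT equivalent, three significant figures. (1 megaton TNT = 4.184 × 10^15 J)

E ≈ 718 Mt TNT

v = 25800 m/s.
Mass m = (π/6) ρ d³ = (π/6) × 2060 × (203)³ = 9.023 × 10^9 kg
E = ½ m v² = 0.5 × 9.023 × 10^9 × (25800)² = 3.003 × 10^18 J
   = 3.003 × 10^18 / 4.184×10^15 = 717.7 Mt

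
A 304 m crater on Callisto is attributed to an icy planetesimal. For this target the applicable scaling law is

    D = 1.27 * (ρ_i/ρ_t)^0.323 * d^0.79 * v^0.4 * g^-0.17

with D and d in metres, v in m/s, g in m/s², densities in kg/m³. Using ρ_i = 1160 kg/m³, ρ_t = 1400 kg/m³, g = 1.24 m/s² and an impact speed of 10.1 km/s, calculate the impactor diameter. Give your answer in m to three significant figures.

d ≈ 10.9 m

Rearranging for d: d = [D / (1.27 · (1160/1400)^0.323 · 10100^0.4 · 1.24^-0.17)]^(1/0.79).
(1160/1400)^0.323 = 0.9411
10100^0.4 = 39.97
1.24^-0.17 = 0.9641
Denominator = 1.27 × 0.9411 × 39.97 × 0.9641 = 46.06
D / 46.06 = 304 / 46.06 = 6.600
d = 6.600^(1/0.79) = 6.600^1.2658 = 10.90 m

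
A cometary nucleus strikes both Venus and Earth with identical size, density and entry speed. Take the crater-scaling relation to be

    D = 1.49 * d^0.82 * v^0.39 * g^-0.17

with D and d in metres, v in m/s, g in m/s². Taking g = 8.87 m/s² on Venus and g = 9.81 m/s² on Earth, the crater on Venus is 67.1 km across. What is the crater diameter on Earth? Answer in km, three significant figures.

All impactor-dependent factors cancel in the ratio, leaving D_Earth/D_Venus = (g_Earth/g_Venus)^-0.17.
(9.81/8.87)^-0.17 = 1.106^-0.17 = 0.9830
D_Earth = 0.9830 × 67.1 km = 66.0 km

D ≈ 66.0 km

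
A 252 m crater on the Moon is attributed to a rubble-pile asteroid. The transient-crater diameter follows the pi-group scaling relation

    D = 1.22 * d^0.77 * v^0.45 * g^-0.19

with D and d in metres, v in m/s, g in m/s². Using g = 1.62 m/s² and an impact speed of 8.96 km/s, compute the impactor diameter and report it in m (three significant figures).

Rearranging for d: d = [D / (1.22 · 8960^0.45 · 1.62^-0.19)]^(1/0.77).
8960^0.45 = 60.05
1.62^-0.19 = 0.9124
Denominator = 1.22 × 60.05 × 0.9124 = 66.84
D / 66.84 = 252 / 66.84 = 3.770
d = 3.770^(1/0.77) = 3.770^1.2987 = 5.604 m

d ≈ 5.60 m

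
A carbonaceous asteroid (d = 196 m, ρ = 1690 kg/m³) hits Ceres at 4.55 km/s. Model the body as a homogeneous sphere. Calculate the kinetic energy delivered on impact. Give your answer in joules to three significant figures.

E ≈ 6.90 × 10^16 J

v = 4550 m/s.
Mass m = (π/6) ρ d³ = (π/6) × 1690 × (196)³ = 6.663 × 10^9 kg
E = ½ m v² = 0.5 × 6.663 × 10^9 × (4550)² = 6.897 × 10^16 J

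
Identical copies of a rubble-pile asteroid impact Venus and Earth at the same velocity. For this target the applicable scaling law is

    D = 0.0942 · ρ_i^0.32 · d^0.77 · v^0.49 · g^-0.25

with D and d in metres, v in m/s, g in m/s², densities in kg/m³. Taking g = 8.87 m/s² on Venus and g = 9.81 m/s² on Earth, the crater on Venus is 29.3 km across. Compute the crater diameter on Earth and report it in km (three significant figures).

All impactor-dependent factors cancel in the ratio, leaving D_Earth/D_Venus = (g_Earth/g_Venus)^-0.25.
(9.81/8.87)^-0.25 = 1.106^-0.25 = 0.9751
D_Earth = 0.9751 × 29.3 km = 28.6 km

D ≈ 28.6 km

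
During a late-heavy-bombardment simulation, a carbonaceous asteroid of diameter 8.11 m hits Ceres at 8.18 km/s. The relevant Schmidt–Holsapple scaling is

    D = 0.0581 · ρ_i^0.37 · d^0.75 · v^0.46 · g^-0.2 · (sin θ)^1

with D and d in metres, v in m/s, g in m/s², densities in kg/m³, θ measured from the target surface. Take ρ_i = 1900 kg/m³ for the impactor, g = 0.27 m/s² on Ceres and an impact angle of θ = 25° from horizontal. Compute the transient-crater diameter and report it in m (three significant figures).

D ≈ 158 m

In SI units: v = 8180 m/s.
ρ_i^0.37 = 1900^0.37 = 16.34
d^0.75 = 8.11^0.75 = 4.806
v^0.46 = 8180^0.46 = 63.08
g^-0.2 = 0.27^-0.2 = 1.299
(sin 25°)^1 = 0.4226^1 = 0.4226
D = 0.0581 × 16.34 × 4.806 × 63.08 × 1.299 × 0.4226 = 158.0 m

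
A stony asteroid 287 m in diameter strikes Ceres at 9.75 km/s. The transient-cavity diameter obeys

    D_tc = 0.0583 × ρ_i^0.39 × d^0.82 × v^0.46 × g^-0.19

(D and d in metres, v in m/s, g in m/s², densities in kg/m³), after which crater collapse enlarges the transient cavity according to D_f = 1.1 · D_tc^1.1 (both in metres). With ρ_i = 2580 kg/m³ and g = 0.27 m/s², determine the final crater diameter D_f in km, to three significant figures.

v = 9750 m/s.
ρ_i^0.39 = 2580^0.39 = 21.41
d^0.82 = 287^0.82 = 103.6
v^0.46 = 9750^0.46 = 68.38
g^-0.19 = 0.27^-0.19 = 1.282
D_tc = 0.0583 × 21.41 × 103.6 × 68.38 × 1.282 = 11340 m
D_f = 1.1 × (11340)^1.1 = 31730 m
     = 31.73 km

D_f ≈ 31.7 km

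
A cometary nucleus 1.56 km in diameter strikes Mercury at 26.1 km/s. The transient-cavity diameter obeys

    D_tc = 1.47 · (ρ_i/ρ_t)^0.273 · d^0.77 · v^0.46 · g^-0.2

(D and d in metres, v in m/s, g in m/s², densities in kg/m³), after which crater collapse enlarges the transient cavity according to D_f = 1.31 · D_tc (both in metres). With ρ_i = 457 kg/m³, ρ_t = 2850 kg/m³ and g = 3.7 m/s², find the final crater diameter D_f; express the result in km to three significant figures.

D_f ≈ 27.8 km

In SI: d = 1560 m, v = 26100 m/s.
(ρ_i/ρ_t)^0.273 = (457/2850)^0.273 = 0.6067
d^0.77 = 1560^0.77 = 287.5
v^0.46 = 26100^0.46 = 107.6
g^-0.2 = 3.7^-0.2 = 0.7698
D_tc = 1.47 × 0.6067 × 287.5 × 107.6 × 0.7698 = 21240 m
D_f = 1.31 × 21240 = 27824 m
     = 27.82 km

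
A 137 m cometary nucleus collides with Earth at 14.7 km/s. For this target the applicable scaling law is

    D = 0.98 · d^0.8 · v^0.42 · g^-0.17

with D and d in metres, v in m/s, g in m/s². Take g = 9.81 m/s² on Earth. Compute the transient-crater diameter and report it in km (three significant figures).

D ≈ 1.92 km

In SI units: v = 14700 m/s.
d^0.8 = 137^0.8 = 51.21
v^0.42 = 14700^0.42 = 56.27
g^-0.17 = 9.81^-0.17 = 0.6783
D = 0.98 × 51.21 × 56.27 × 0.6783 = 1915 m
   = 1.915 km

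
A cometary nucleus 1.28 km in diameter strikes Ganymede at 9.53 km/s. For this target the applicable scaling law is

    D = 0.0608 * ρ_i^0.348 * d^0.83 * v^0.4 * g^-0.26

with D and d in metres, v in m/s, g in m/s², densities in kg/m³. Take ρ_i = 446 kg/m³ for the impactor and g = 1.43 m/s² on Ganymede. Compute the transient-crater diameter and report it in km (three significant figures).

D ≈ 6.86 km

In SI units: d = 1280 m, v = 9530 m/s.
ρ_i^0.348 = 446^0.348 = 8.355
d^0.83 = 1280^0.83 = 379.3
v^0.4 = 9530^0.4 = 39.05
g^-0.26 = 1.43^-0.26 = 0.9112
D = 0.0608 × 8.355 × 379.3 × 39.05 × 0.9112 = 6856 m
   = 6.856 km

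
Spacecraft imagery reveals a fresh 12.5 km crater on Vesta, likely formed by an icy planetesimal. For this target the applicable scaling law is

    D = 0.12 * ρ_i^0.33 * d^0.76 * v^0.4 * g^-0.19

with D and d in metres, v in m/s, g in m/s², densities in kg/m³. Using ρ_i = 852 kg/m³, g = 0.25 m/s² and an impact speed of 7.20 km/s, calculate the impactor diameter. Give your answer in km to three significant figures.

Rearranging for d: d = [D / (0.12 · 852^0.33 · 7200^0.4 · 0.25^-0.19)]^(1/0.76).
D = 12500 m.
852^0.33 = 9.269
7200^0.4 = 34.91
0.25^-0.19 = 1.301
Denominator = 0.12 × 9.269 × 34.91 × 1.301 = 50.52
D / 50.52 = 12500 / 50.52 = 247.4
d = 247.4^(1/0.76) = 247.4^1.3158 = 1410 m

d ≈ 1.41 km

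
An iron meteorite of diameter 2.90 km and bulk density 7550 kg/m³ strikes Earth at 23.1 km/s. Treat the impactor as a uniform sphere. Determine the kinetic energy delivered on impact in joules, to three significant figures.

d = 2900 m; v = 23100 m/s.
Mass m = (π/6) ρ d³ = (π/6) × 7550 × (2900)³ = 9.641 × 10^13 kg
E = ½ m v² = 0.5 × 9.641 × 10^13 × (23100)² = 2.572 × 10^22 J

E ≈ 2.57 × 10^22 J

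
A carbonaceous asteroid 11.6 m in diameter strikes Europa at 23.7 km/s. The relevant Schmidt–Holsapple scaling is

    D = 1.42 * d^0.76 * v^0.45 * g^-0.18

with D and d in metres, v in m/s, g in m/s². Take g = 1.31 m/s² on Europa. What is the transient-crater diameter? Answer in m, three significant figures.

In SI units: v = 23700 m/s.
d^0.76 = 11.6^0.76 = 6.442
v^0.45 = 23700^0.45 = 93.03
g^-0.18 = 1.31^-0.18 = 0.9526
D = 1.42 × 6.442 × 93.03 × 0.9526 = 810.7 m

D ≈ 811 m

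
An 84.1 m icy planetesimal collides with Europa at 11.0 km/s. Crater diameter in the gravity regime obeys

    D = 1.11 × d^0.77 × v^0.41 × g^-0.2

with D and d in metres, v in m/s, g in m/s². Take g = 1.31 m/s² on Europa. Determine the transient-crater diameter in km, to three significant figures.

In SI units: v = 11000 m/s.
d^0.77 = 84.1^0.77 = 30.35
v^0.41 = 11000^0.41 = 45.39
g^-0.2 = 1.31^-0.2 = 0.9474
D = 1.11 × 30.35 × 45.39 × 0.9474 = 1449 m
   = 1.449 km

D ≈ 1.45 km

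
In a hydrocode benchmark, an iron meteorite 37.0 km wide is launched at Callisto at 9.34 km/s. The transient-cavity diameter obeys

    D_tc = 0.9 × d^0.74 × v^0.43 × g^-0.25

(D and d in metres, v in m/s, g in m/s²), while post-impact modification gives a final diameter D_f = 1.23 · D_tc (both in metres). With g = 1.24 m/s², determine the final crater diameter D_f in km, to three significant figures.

In SI: d = 37000 m, v = 9340 m/s.
d^0.74 = 37000^0.74 = 2401
v^0.43 = 9340^0.43 = 50.96
g^-0.25 = 1.24^-0.25 = 0.9476
D_tc = 0.9 × 2401 × 50.96 × 0.9476 = 1.043 × 10^5 m
D_f = 1.23 × 1.043 × 10^5 = 1.283 × 10^5 m
     = 128.3 km

D_f ≈ 128 km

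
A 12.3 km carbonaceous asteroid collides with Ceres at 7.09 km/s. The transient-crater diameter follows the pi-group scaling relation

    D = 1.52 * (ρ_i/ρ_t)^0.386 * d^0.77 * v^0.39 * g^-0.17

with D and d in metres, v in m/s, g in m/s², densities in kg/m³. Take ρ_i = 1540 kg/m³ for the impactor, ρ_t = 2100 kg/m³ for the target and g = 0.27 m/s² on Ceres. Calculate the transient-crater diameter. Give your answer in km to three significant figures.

In SI units: d = 12300 m, v = 7090 m/s.
(ρ_i/ρ_t)^0.386 = (1540/2100)^0.386 = 0.8872
d^0.77 = 12300^0.77 = 1410
v^0.39 = 7090^0.39 = 31.75
g^-0.17 = 0.27^-0.17 = 1.249
D = 1.52 × 0.8872 × 1410 × 31.75 × 1.249 = 75403 m
   = 75.40 km

D ≈ 75.4 km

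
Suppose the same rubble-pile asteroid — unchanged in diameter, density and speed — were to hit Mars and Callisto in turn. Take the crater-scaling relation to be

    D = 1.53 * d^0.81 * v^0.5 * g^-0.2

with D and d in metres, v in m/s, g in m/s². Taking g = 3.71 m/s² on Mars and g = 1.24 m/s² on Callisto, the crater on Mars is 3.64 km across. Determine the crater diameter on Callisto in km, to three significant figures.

All impactor-dependent factors cancel in the ratio, leaving D_Callisto/D_Mars = (g_Callisto/g_Mars)^-0.2.
(1.24/3.71)^-0.2 = 0.3342^-0.2 = 1.245
D_Callisto = 1.245 × 3.64 km = 4.53 km

D ≈ 4.53 km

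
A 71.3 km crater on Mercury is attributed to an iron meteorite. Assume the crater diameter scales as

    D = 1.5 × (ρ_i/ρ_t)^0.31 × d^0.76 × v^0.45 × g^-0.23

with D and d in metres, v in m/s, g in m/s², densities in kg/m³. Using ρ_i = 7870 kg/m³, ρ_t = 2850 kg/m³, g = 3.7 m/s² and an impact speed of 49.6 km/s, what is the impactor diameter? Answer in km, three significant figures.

Rearranging for d: d = [D / (1.5 · (7870/2850)^0.31 · 49600^0.45 · 3.7^-0.23)]^(1/0.76).
D = 71300 m.
(7870/2850)^0.31 = 1.370
49600^0.45 = 129.7
3.7^-0.23 = 0.7401
Denominator = 1.5 × 1.370 × 129.7 × 0.7401 = 197.3
D / 197.3 = 71300 / 197.3 = 361.4
d = 361.4^(1/0.76) = 361.4^1.3158 = 2322 m

d ≈ 2.32 km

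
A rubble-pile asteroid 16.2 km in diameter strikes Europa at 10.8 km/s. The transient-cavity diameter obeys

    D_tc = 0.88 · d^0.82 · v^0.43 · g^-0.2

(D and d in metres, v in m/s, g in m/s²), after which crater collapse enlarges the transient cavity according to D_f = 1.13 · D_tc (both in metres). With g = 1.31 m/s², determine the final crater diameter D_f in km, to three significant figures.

In SI: d = 16200 m, v = 10800 m/s.
d^0.82 = 16200^0.82 = 2830
v^0.43 = 10800^0.43 = 54.25
g^-0.2 = 1.31^-0.2 = 0.9474
D_tc = 0.88 × 2830 × 54.25 × 0.9474 = 1.280 × 10^5 m
D_f = 1.13 × 1.280 × 10^5 = 1.446 × 10^5 m
     = 144.6 km

D_f ≈ 145 km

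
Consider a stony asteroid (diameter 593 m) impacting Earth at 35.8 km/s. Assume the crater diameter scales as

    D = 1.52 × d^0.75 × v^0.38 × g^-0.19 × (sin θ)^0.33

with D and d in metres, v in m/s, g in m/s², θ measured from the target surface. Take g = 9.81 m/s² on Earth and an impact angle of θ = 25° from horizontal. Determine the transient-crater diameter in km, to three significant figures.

In SI units: v = 35800 m/s.
d^0.75 = 593^0.75 = 120.2
v^0.38 = 35800^0.38 = 53.76
g^-0.19 = 9.81^-0.19 = 0.6480
(sin 25°)^0.33 = 0.4226^0.33 = 0.7526
D = 1.52 × 120.2 × 53.76 × 0.6480 × 0.7526 = 4790 m
   = 4.790 km

D ≈ 4.79 km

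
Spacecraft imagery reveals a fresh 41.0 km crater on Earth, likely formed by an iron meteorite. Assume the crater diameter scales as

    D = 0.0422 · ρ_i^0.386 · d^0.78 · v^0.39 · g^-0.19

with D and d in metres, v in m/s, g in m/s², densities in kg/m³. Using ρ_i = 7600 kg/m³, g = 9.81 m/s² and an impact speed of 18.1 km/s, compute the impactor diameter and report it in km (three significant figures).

Rearranging for d: d = [D / (0.0422 · 7600^0.386 · 18100^0.39 · 9.81^-0.19)]^(1/0.78).
D = 41000 m.
7600^0.386 = 31.48
18100^0.39 = 45.76
9.81^-0.19 = 0.6480
Denominator = 0.0422 × 31.48 × 45.76 × 0.6480 = 39.39
D / 39.39 = 41000 / 39.39 = 1041
d = 1041^(1/0.78) = 1041^1.2821 = 7390 m

d ≈ 7.39 km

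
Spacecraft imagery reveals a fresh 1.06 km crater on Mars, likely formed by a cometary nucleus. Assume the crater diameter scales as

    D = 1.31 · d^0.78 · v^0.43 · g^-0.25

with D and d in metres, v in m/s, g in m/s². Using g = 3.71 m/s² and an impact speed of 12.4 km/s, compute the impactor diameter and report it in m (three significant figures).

d ≈ 45.1 m

Rearranging for d: d = [D / (1.31 · 12400^0.43 · 3.71^-0.25)]^(1/0.78).
D = 1060 m.
12400^0.43 = 57.57
3.71^-0.25 = 0.7205
Denominator = 1.31 × 57.57 × 0.7205 = 54.34
D / 54.34 = 1060 / 54.34 = 19.51
d = 19.51^(1/0.78) = 19.51^1.2821 = 45.11 m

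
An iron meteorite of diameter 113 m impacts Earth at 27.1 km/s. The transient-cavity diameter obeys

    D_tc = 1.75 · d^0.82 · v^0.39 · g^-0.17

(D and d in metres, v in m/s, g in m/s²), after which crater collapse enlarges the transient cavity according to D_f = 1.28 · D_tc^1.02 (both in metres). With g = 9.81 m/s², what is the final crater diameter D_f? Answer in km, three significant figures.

v = 27100 m/s.
d^0.82 = 113^0.82 = 48.25
v^0.39 = 27100^0.39 = 53.56
g^-0.17 = 9.81^-0.17 = 0.6783
D_tc = 1.75 × 48.25 × 53.56 × 0.6783 = 3068 m
D_f = 1.28 × (3068)^1.02 = 4611 m
     = 4.611 km

D_f ≈ 4.61 km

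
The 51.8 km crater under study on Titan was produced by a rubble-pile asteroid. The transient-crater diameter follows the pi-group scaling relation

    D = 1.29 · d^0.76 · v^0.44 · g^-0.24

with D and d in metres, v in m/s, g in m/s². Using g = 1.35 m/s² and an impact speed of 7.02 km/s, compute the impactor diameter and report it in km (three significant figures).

d ≈ 7.45 km

Rearranging for d: d = [D / (1.29 · 7020^0.44 · 1.35^-0.24)]^(1/0.76).
D = 51800 m.
7020^0.44 = 49.25
1.35^-0.24 = 0.9305
Denominator = 1.29 × 49.25 × 0.9305 = 59.12
D / 59.12 = 51800 / 59.12 = 876.2
d = 876.2^(1/0.76) = 876.2^1.3158 = 7445 m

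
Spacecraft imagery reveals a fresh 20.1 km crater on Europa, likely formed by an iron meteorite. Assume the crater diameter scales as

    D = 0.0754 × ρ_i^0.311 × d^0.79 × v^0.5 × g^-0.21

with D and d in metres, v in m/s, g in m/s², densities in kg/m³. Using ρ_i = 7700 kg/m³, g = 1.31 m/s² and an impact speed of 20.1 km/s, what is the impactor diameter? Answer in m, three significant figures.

d ≈ 442 m

Rearranging for d: d = [D / (0.0754 · 7700^0.311 · 20100^0.5 · 1.31^-0.21)]^(1/0.79).
D = 20100 m.
7700^0.311 = 16.17
20100^0.5 = 141.8
1.31^-0.21 = 0.9449
Denominator = 0.0754 × 16.17 × 141.8 × 0.9449 = 163.4
D / 163.4 = 20100 / 163.4 = 123.0
d = 123.0^(1/0.79) = 123.0^1.2658 = 442.0 m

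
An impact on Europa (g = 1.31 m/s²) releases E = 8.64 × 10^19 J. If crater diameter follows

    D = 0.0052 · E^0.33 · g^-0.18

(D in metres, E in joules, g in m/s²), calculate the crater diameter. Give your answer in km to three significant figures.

E^0.33 = (8.64 × 10^19)^0.33 = 3.794 × 10^6
g^-0.18 = 1.31^-0.18 = 0.9526
D = 0.0052 × 3.794 × 10^6 × 0.9526 = 18794 m
   = 18.79 km

D ≈ 18.8 km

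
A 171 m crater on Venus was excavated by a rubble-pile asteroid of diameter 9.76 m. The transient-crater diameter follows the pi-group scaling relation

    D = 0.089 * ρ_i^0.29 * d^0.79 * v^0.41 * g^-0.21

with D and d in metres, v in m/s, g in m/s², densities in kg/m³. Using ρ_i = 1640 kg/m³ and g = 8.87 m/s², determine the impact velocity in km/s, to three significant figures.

v ≈ 20.6 km/s

Rearranging for v: v = [D / (0.089 · 1640^0.29 · 9.76^0.79 · 8.87^-0.21)]^(1/0.41).
1640^0.29 = 8.557
9.76^0.79 = 6.049
8.87^-0.21 = 0.6323
Denominator = 0.089 × 8.557 × 6.049 × 0.6323 = 2.913
D / 2.913 = 171 / 2.913 = 58.70
v = 58.70^(1/0.41) = 58.70^2.439 = 20592 m/s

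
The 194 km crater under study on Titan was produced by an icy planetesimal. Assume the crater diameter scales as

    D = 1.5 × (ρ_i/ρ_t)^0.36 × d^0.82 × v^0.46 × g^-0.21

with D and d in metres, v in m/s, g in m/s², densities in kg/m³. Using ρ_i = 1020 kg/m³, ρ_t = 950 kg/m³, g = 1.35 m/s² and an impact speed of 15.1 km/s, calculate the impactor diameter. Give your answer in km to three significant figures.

Rearranging for d: d = [D / (1.5 · (1020/950)^0.36 · 15100^0.46 · 1.35^-0.21)]^(1/0.82).
D = 194000 m.
(1020/950)^0.36 = 1.026
15100^0.46 = 83.62
1.35^-0.21 = 0.9389
Denominator = 1.5 × 1.026 × 83.62 × 0.9389 = 120.8
D / 120.8 = 194000 / 120.8 = 1606
d = 1606^(1/0.82) = 1606^1.2195 = 8117 m

d ≈ 8.12 km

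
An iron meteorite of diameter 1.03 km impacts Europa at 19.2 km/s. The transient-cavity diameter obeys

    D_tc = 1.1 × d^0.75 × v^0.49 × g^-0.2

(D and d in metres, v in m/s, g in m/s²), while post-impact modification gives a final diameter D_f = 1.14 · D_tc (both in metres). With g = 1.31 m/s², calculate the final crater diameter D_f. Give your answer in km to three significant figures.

D_f ≈ 27.1 km

In SI: d = 1030 m, v = 19200 m/s.
d^0.75 = 1030^0.75 = 181.8
v^0.49 = 19200^0.49 = 125.6
g^-0.2 = 1.31^-0.2 = 0.9474
D_tc = 1.1 × 181.8 × 125.6 × 0.9474 = 23800 m
D_f = 1.14 × 23800 = 27132 m
     = 27.13 km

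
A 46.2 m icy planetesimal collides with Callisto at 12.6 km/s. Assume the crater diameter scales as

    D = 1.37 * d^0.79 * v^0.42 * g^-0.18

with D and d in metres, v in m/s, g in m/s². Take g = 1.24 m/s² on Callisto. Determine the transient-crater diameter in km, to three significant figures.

In SI units: v = 12600 m/s.
d^0.79 = 46.2^0.79 = 20.66
v^0.42 = 12600^0.42 = 52.74
g^-0.18 = 1.24^-0.18 = 0.9620
D = 1.37 × 20.66 × 52.74 × 0.9620 = 1436 m
   = 1.436 km

D ≈ 1.44 km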